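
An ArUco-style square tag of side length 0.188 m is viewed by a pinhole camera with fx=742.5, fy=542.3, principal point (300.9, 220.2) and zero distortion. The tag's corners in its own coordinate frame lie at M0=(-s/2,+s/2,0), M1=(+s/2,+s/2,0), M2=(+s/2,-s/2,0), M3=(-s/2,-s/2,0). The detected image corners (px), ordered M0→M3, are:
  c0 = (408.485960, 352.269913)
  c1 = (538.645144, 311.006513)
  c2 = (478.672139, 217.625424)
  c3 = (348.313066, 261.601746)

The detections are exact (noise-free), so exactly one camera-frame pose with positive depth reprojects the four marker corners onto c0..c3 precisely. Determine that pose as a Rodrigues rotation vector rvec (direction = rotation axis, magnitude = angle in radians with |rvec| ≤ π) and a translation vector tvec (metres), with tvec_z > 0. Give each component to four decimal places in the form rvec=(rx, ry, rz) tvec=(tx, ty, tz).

rvec=(0.0924, 0.1079, -0.4481) tvec=(0.1885, 0.1199, 0.9855)

Intrinsics K: fx=742.5, fy=542.3, cx=300.9, cy=220.2
Marker side s = 0.188 m; corners in marker frame (Z=0):
  M0 = (-0.0940, +0.0940, 0)
  M1 = (+0.0940, +0.0940, 0)
  M2 = (+0.0940, -0.0940, 0)
  M3 = (-0.0940, -0.0940, 0)
Detected image corners:
  c0 = (408.485960, 352.269913) px
  c1 = (538.645144, 311.006513) px
  c2 = (478.672139, 217.625424) px
  c3 = (348.313066, 261.601746) px
Planar DLT: solve 8×8 A·h = b for H (H[2,2]=1):
  H  [+636.93659 +348.95637 +442.94433]
  H  [-262.67306 +508.34877 +286.16532]
  H  [-0.12610 +0.06632 +1.00000]
B = K⁻¹H; ‖b₁‖=1.014734, ‖b₂‖=1.014734; λ = 2/(‖b₁‖+‖b₂‖) = 0.985480, sign → tz>0 ⇒ λ=+0.985480
r₁ = λ·B[:,0] = (+0.89573,-0.42688,-0.12427); r₂ = λ·B[:,1] = (+0.43667,+0.89725,+0.06535)
r₃ = r₁×r₂ = (+0.08360,-0.11280,+0.99009); SVD([r₁ r₂ r₃]) → R = UVᵀ:
  R  [+0.89573 +0.43667 +0.08360]
  R  [-0.42688 +0.89725 -0.11280]
  R  [-0.12427 +0.06535 +0.99009]
t = (+0.18853, +0.11987, +0.98548) m
tr R = 2.783072; θ = arccos((tr R − 1)/2) = 0.470072 rad = 26.933°
axis k = ((R−Rᵀ)₃₂, (R−Rᵀ)₁₃, (R−Rᵀ)₂₁) / (2 sinθ) = (+0.196661, +0.229458, -0.953244)
rvec = θ·k = (+0.092445, +0.107862, -0.448093)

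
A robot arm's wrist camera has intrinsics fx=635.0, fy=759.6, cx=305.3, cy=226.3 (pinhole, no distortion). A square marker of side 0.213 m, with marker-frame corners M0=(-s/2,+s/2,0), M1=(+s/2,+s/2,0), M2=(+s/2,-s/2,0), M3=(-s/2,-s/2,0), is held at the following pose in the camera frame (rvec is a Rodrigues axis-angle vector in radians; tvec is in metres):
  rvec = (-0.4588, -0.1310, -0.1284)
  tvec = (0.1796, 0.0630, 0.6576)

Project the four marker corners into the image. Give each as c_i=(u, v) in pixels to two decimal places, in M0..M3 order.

c0=(402.52, 440.28) c1=(609.23, 404.90) c2=(541.71, 182.37) c3=(359.45, 202.35)

Intrinsics K: fx=635.0, fy=759.6, cx=305.3, cy=226.3
Marker side s = 0.213 m; corners in marker frame (Z=0):
  M0 = (-0.1065, +0.1065, 0)
  M1 = (+0.1065, +0.1065, 0)
  M2 = (+0.1065, -0.1065, 0)
  M3 = (-0.1065, -0.1065, 0)
rvec = (-0.4588, -0.1310, -0.1284), |rvec| = θ = 0.49411 rad = 28.310°
Rodrigues: sinθ=0.47425, 1−cosθ=0.11961; R = I + sinθ·[k]× + (1−cosθ)·[k]×²:
    [+0.98352 +0.15268 -0.09687]
    [-0.09379 +0.88880 +0.44860]
    [+0.15459 -0.43212 +0.88847]
t = (0.1796, 0.0630, 0.6576) m
M0: Pc = R·M0+t = (+0.09112, +0.16765, +0.59512); u = 635.0·(+0.09112)/0.59512 + 305.3 = 402.5230, v = 759.6·(+0.16765)/0.59512 + 226.3 = 440.2820
M1: Pc = R·M1+t = (+0.30061, +0.14767, +0.62804); u = 635.0·(+0.30061)/0.62804 + 305.3 = 609.2347, v = 759.6·(+0.14767)/0.62804 + 226.3 = 404.9000
M2: Pc = R·M2+t = (+0.26808, -0.04165, +0.72008); u = 635.0·(+0.26808)/0.72008 + 305.3 = 541.7070, v = 759.6·(-0.04165)/0.72008 + 226.3 = 182.3686
M3: Pc = R·M3+t = (+0.05859, -0.02167, +0.68716); u = 635.0·(+0.05859)/0.68716 + 305.3 = 359.4473, v = 759.6·(-0.02167)/0.68716 + 226.3 = 202.3477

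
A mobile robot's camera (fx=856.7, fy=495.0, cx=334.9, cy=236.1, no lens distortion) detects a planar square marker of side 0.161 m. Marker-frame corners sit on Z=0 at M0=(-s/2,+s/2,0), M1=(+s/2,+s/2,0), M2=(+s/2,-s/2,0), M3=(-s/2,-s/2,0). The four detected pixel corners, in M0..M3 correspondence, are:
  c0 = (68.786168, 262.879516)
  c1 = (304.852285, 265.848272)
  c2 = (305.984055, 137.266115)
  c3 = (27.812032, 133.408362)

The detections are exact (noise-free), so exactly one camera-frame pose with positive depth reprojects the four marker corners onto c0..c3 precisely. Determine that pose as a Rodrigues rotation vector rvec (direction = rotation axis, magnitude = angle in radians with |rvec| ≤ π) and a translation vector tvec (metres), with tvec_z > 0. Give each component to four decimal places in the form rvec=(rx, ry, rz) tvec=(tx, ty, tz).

Intrinsics K: fx=856.7, fy=495.0, cx=334.9, cy=236.1
Marker side s = 0.161 m; corners in marker frame (Z=0):
  M0 = (-0.0805, +0.0805, 0)
  M1 = (+0.0805, +0.0805, 0)
  M2 = (+0.0805, -0.0805, 0)
  M3 = (-0.0805, -0.0805, 0)
Detected image corners:
  c0 = (68.786168, 262.879516) px
  c1 = (304.852285, 265.848272) px
  c2 = (305.984055, 137.266115) px
  c3 = (27.812032, 133.408362) px
Planar DLT: solve 8×8 A·h = b for H (H[2,2]=1):
  H  [+1589.13455 +303.23919 +177.83798]
  H  [+24.15625 +1004.43474 +205.12871]
  H  [+0.01592 +1.01591 +1.00000]
B = K⁻¹H; ‖b₁‖=1.849253, ‖b₂‖=1.849253; λ = 2/(‖b₁‖+‖b₂‖) = 0.540759, sign → tz>0 ⇒ λ=+0.540759
r₁ = λ·B[:,0] = (+0.99971,+0.02228,+0.00861); r₂ = λ·B[:,1] = (-0.02335,+0.83526,+0.54936)
r₃ = r₁×r₂ = (+0.00505,-0.54941,+0.83554); SVD([r₁ r₂ r₃]) → R = UVᵀ:
  R  [+0.99971 -0.02335 +0.00505]
  R  [+0.02228 +0.83526 -0.54941]
  R  [+0.00861 +0.54936 +0.83554]
t = (-0.09914, -0.03383, +0.54076) m
tr R = 2.670511; θ = arccos((tr R − 1)/2) = 0.582199 rad = 33.358°
axis k = ((R−Rᵀ)₃₂, (R−Rᵀ)₁₃, (R−Rᵀ)₂₁) / (2 sinθ) = (+0.999134, -0.003236, +0.041493)
rvec = θ·k = (+0.581694, -0.001884, +0.024157)

rvec=(0.5817, -0.0019, 0.0242) tvec=(-0.0991, -0.0338, 0.5408)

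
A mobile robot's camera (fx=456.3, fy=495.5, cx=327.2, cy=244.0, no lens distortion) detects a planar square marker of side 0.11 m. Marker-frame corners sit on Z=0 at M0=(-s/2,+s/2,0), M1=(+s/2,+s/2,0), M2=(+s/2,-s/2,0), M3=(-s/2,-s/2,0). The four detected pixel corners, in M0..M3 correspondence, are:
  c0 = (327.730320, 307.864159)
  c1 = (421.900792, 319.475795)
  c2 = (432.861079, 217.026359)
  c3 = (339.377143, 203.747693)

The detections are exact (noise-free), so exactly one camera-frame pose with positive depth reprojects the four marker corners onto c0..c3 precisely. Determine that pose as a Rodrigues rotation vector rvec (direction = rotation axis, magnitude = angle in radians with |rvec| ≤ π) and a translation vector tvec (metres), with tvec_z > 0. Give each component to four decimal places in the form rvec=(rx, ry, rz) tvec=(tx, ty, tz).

Intrinsics K: fx=456.3, fy=495.5, cx=327.2, cy=244.0
Marker side s = 0.11 m; corners in marker frame (Z=0):
  M0 = (-0.0550, +0.0550, 0)
  M1 = (+0.0550, +0.0550, 0)
  M2 = (+0.0550, -0.0550, 0)
  M3 = (-0.0550, -0.0550, 0)
Detected image corners:
  c0 = (327.730320, 307.864159) px
  c1 = (421.900792, 319.475795) px
  c2 = (432.861079, 217.026359) px
  c3 = (339.377143, 203.747693) px
Planar DLT: solve 8×8 A·h = b for H (H[2,2]=1):
  H  [+910.99978 -121.05008 +380.87587]
  H  [+153.12554 +926.25763 +261.94397]
  H  [+0.15253 -0.04814 +1.00000]
B = K⁻¹H; ‖b₁‖=1.907667, ‖b₂‖=1.907667; λ = 2/(‖b₁‖+‖b₂‖) = 0.524200, sign → tz>0 ⇒ λ=+0.524200
r₁ = λ·B[:,0] = (+0.98923,+0.12262,+0.07996); r₂ = λ·B[:,1] = (-0.12097,+0.99234,-0.02524)
r₃ = r₁×r₂ = (-0.08244,+0.01529,+0.99648); SVD([r₁ r₂ r₃]) → R = UVᵀ:
  R  [+0.98923 -0.12097 -0.08244]
  R  [+0.12262 +0.99234 +0.01529]
  R  [+0.07996 -0.02524 +0.99648]
t = (+0.06166, +0.01898, +0.52420) m
tr R = 2.978042; θ = arccos((tr R − 1)/2) = 0.148319 rad = 8.498°
axis k = ((R−Rᵀ)₃₂, (R−Rᵀ)₁₃, (R−Rᵀ)₂₁) / (2 sinθ) = (-0.137129, -0.549470, +0.824183)
rvec = θ·k = (-0.020339, -0.081497, +0.122242)

rvec=(-0.0203, -0.0815, 0.1222) tvec=(0.0617, 0.0190, 0.5242)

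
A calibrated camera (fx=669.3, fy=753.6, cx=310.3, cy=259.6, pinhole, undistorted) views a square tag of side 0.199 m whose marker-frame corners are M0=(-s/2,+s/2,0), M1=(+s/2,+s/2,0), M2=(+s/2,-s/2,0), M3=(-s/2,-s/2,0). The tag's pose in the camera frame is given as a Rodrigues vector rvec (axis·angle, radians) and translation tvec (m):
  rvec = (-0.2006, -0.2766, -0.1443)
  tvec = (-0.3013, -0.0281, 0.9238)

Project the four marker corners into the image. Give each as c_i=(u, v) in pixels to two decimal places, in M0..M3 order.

c0=(21.17, 328.01) c1=(174.35, 305.64) c2=(156.14, 153.98) c3=(7.71, 166.09)

Intrinsics K: fx=669.3, fy=753.6, cx=310.3, cy=259.6
Marker side s = 0.199 m; corners in marker frame (Z=0):
  M0 = (-0.0995, +0.0995, 0)
  M1 = (+0.0995, +0.0995, 0)
  M2 = (+0.0995, -0.0995, 0)
  M3 = (-0.0995, -0.0995, 0)
rvec = (-0.2006, -0.2766, -0.1443), |rvec| = θ = 0.37090 rad = 21.251°
Rodrigues: sinθ=0.36246, 1−cosθ=0.06800; R = I + sinθ·[k]× + (1−cosθ)·[k]×²:
    [+0.95189 +0.16844 -0.25599]
    [-0.11359 +0.96982 +0.21576]
    [+0.28461 -0.17630 +0.94229]
t = (-0.3013, -0.0281, 0.9238) m
M0: Pc = R·M0+t = (-0.37925, +0.07970, +0.87794); u = 669.3·(-0.37925)/0.87794 + 310.3 = 21.1750, v = 753.6·(+0.07970)/0.87794 + 259.6 = 328.0113
M1: Pc = R·M1+t = (-0.18983, +0.05709, +0.93458); u = 669.3·(-0.18983)/0.93458 + 310.3 = 174.3547, v = 753.6·(+0.05709)/0.93458 + 259.6 = 305.6387
M2: Pc = R·M2+t = (-0.22335, -0.13590, +0.96966); u = 669.3·(-0.22335)/0.96966 + 310.3 = 156.1368, v = 753.6·(-0.13590)/0.96966 + 259.6 = 153.9823
M3: Pc = R·M3+t = (-0.41277, -0.11329, +0.91302); u = 669.3·(-0.41277)/0.91302 + 310.3 = 7.7131, v = 753.6·(-0.11329)/0.91302 + 259.6 = 166.0877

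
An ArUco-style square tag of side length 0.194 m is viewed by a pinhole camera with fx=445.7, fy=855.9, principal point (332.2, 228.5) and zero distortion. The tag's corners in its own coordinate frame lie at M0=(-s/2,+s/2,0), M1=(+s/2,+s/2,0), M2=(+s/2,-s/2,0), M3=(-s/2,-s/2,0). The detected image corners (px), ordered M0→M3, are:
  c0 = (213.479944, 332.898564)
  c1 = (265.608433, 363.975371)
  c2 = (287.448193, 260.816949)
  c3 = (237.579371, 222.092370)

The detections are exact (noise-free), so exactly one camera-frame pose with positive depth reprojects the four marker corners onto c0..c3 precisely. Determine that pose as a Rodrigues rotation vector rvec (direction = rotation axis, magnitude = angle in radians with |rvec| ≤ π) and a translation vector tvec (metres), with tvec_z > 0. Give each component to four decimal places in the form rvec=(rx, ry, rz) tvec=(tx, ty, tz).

Intrinsics K: fx=445.7, fy=855.9, cx=332.2, cy=228.5
Marker side s = 0.194 m; corners in marker frame (Z=0):
  M0 = (-0.0970, +0.0970, 0)
  M1 = (+0.0970, +0.0970, 0)
  M2 = (+0.0970, -0.0970, 0)
  M3 = (-0.0970, -0.0970, 0)
Detected image corners:
  c0 = (213.479944, 332.898564) px
  c1 = (265.608433, 363.975371) px
  c2 = (287.448193, 260.816949) px
  c3 = (237.579371, 222.092370) px
Planar DLT: solve 8×8 A·h = b for H (H[2,2]=1):
  H  [+359.80716 -131.84558 +252.04497]
  H  [+293.92537 +534.66247 +295.31718]
  H  [+0.38624 -0.05443 +1.00000]
B = K⁻¹H; ‖b₁‖=0.690437, ‖b₂‖=0.690437; λ = 2/(‖b₁‖+‖b₂‖) = 1.448358, sign → tz>0 ⇒ λ=+1.448358
r₁ = λ·B[:,0] = (+0.75228,+0.34803,+0.55942); r₂ = λ·B[:,1] = (-0.36969,+0.92581,-0.07884)
r₃ = r₁×r₂ = (-0.54535,-0.14750,+0.82513); SVD([r₁ r₂ r₃]) → R = UVᵀ:
  R  [+0.75228 -0.36969 -0.54535]
  R  [+0.34803 +0.92581 -0.14750]
  R  [+0.55942 -0.07884 +0.82513]
t = (-0.26047, +0.11307, +1.44836) m
tr R = 2.503212; θ = arccos((tr R − 1)/2) = 0.720303 rad = 41.270°
axis k = ((R−Rᵀ)₃₂, (R−Rᵀ)₁₃, (R−Rᵀ)₂₁) / (2 sinθ) = (+0.052052, -0.837438, +0.544049)
rvec = θ·k = (+0.037493, -0.603209, +0.391880)

rvec=(0.0375, -0.6032, 0.3919) tvec=(-0.2605, 0.1131, 1.4484)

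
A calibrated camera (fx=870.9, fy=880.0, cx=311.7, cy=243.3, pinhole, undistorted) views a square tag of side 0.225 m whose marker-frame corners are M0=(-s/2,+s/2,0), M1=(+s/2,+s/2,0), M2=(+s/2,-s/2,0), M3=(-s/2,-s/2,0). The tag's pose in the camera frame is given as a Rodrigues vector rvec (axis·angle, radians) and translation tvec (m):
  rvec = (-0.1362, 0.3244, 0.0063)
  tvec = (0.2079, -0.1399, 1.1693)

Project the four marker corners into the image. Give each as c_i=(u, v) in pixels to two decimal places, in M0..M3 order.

Intrinsics K: fx=870.9, fy=880.0, cx=311.7, cy=243.3
Marker side s = 0.225 m; corners in marker frame (Z=0):
  M0 = (-0.1125, +0.1125, 0)
  M1 = (+0.1125, +0.1125, 0)
  M2 = (+0.1125, -0.1125, 0)
  M3 = (-0.1125, -0.1125, 0)
rvec = (-0.1362, 0.3244, 0.0063), |rvec| = θ = 0.35189 rad = 20.162°
Rodrigues: sinθ=0.34467, 1−cosθ=0.06128; R = I + sinθ·[k]× + (1−cosθ)·[k]×²:
    [+0.94790 -0.02804 +0.31732]
    [-0.01569 +0.99080 +0.13442]
    [-0.31817 -0.13240 +0.93874]
t = (0.2079, -0.1399, 1.1693) m
M0: Pc = R·M0+t = (+0.09811, -0.02667, +1.19020); u = 870.9·(+0.09811)/1.19020 + 311.7 = 383.4873, v = 880.0·(-0.02667)/1.19020 + 243.3 = 223.5814
M1: Pc = R·M1+t = (+0.31139, -0.03020, +1.11861); u = 870.9·(+0.31139)/1.11861 + 311.7 = 554.1303, v = 880.0·(-0.03020)/1.11861 + 243.3 = 219.5416
M2: Pc = R·M2+t = (+0.31769, -0.25313, +1.14840); u = 870.9·(+0.31769)/1.14840 + 311.7 = 552.6255, v = 880.0·(-0.25313)/1.14840 + 243.3 = 49.3302
M3: Pc = R·M3+t = (+0.10441, -0.24960, +1.21999); u = 870.9·(+0.10441)/1.21999 + 311.7 = 386.2375, v = 880.0·(-0.24960)/1.21999 + 243.3 = 63.2594

c0=(383.49, 223.58) c1=(554.13, 219.54) c2=(552.63, 49.33) c3=(386.24, 63.26)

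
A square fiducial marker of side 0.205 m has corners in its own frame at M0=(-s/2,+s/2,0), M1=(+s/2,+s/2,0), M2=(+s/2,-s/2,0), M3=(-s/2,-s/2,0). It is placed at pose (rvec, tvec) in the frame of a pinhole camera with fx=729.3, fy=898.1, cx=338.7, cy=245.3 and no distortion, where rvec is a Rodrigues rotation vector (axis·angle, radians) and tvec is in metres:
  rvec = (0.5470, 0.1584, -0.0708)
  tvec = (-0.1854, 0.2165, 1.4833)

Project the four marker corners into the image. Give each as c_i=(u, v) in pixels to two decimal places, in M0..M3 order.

Intrinsics K: fx=729.3, fy=898.1, cx=338.7, cy=245.3
Marker side s = 0.205 m; corners in marker frame (Z=0):
  M0 = (-0.1025, +0.1025, 0)
  M1 = (+0.1025, +0.1025, 0)
  M2 = (+0.1025, -0.1025, 0)
  M3 = (-0.1025, -0.1025, 0)
rvec = (0.5470, 0.1584, -0.0708), |rvec| = θ = 0.57386 rad = 32.880°
Rodrigues: sinθ=0.54288, 1−cosθ=0.16019; R = I + sinθ·[k]× + (1−cosθ)·[k]×²:
    [+0.98536 +0.10912 +0.13101]
    [-0.02483 +0.85202 -0.52292]
    [-0.16869 +0.51201 +0.84225]
t = (-0.1854, 0.2165, 1.4833) m
M0: Pc = R·M0+t = (-0.27521, +0.30638, +1.55307); u = 729.3·(-0.27521)/1.55307 + 338.7 = 209.4635, v = 898.1·(+0.30638)/1.55307 + 245.3 = 422.4697
M1: Pc = R·M1+t = (-0.07322, +0.30129, +1.51849); u = 729.3·(-0.07322)/1.51849 + 338.7 = 303.5360, v = 898.1·(+0.30129)/1.51849 + 245.3 = 423.4937
M2: Pc = R·M2+t = (-0.09559, +0.12662, +1.41353); u = 729.3·(-0.09559)/1.41353 + 338.7 = 289.3830, v = 898.1·(+0.12662)/1.41353 + 245.3 = 325.7512
M3: Pc = R·M3+t = (-0.29758, +0.13171, +1.44811); u = 729.3·(-0.29758)/1.44811 + 338.7 = 188.8299, v = 898.1·(+0.13171)/1.44811 + 245.3 = 326.9871

c0=(209.46, 422.47) c1=(303.54, 423.49) c2=(289.38, 325.75) c3=(188.83, 326.99)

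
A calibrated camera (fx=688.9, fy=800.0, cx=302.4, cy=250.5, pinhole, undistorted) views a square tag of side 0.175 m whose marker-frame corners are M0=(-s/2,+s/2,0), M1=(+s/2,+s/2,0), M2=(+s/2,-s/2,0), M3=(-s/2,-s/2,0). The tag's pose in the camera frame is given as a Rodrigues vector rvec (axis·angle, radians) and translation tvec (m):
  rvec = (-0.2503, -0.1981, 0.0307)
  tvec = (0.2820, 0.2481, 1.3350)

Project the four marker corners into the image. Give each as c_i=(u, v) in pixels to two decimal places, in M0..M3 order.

c0=(406.41, 452.92) c1=(492.65, 453.60) c2=(487.10, 348.44) c3=(403.53, 345.16)

Intrinsics K: fx=688.9, fy=800.0, cx=302.4, cy=250.5
Marker side s = 0.175 m; corners in marker frame (Z=0):
  M0 = (-0.0875, +0.0875, 0)
  M1 = (+0.0875, +0.0875, 0)
  M2 = (+0.0875, -0.0875, 0)
  M3 = (-0.0875, -0.0875, 0)
rvec = (-0.2503, -0.1981, 0.0307), |rvec| = θ = 0.32068 rad = 18.374°
Rodrigues: sinθ=0.31521, 1−cosθ=0.05098; R = I + sinθ·[k]× + (1−cosθ)·[k]×²:
    [+0.98008 -0.00560 -0.19853]
    [+0.05476 +0.96848 +0.24302]
    [+0.19091 -0.24905 +0.94949]
t = (0.2820, 0.2481, 1.3350) m
M0: Pc = R·M0+t = (+0.19575, +0.32805, +1.29650); u = 688.9·(+0.19575)/1.29650 + 302.4 = 406.4140, v = 800.0·(+0.32805)/1.29650 + 250.5 = 452.9216
M1: Pc = R·M1+t = (+0.36727, +0.33763, +1.32991); u = 688.9·(+0.36727)/1.32991 + 302.4 = 492.6458, v = 800.0·(+0.33763)/1.32991 + 250.5 = 453.6007
M2: Pc = R·M2+t = (+0.36825, +0.16815, +1.37350); u = 688.9·(+0.36825)/1.37350 + 302.4 = 487.1002, v = 800.0·(+0.16815)/1.37350 + 250.5 = 348.4396
M3: Pc = R·M3+t = (+0.19673, +0.15857, +1.34009); u = 688.9·(+0.19673)/1.34009 + 302.4 = 403.5347, v = 800.0·(+0.15857)/1.34009 + 250.5 = 345.1608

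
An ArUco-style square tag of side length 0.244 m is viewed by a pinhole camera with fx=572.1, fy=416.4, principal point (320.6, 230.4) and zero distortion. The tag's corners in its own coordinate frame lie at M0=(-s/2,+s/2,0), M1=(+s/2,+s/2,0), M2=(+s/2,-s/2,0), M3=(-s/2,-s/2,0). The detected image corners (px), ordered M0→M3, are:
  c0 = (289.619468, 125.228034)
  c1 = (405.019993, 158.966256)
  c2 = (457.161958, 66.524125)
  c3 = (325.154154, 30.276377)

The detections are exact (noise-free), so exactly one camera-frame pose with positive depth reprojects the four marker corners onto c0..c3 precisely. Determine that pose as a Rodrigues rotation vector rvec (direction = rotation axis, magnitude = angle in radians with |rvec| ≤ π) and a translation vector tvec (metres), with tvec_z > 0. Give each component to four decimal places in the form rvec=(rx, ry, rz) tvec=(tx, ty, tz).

rvec=(0.5531, 0.2009, 0.3638) tvec=(0.0854, -0.3331, 1.0478)

Intrinsics K: fx=572.1, fy=416.4, cx=320.6, cy=230.4
Marker side s = 0.244 m; corners in marker frame (Z=0):
  M0 = (-0.1220, +0.1220, 0)
  M1 = (+0.1220, +0.1220, 0)
  M2 = (+0.1220, -0.1220, 0)
  M3 = (-0.1220, -0.1220, 0)
Detected image corners:
  c0 = (289.619468, 125.228034) px
  c1 = (405.019993, 158.966256) px
  c2 = (457.161958, 66.524125) px
  c3 = (325.154154, 30.276377) px
Planar DLT: solve 8×8 A·h = b for H (H[2,2]=1):
  H  [+473.61280 +12.78193 +367.20982]
  H  [+135.03617 +433.60976 +98.04175]
  H  [-0.08453 +0.52025 +1.00000]
B = K⁻¹H; ‖b₁‖=0.954381, ‖b₂‖=0.954381; λ = 2/(‖b₁‖+‖b₂‖) = 1.047799, sign → tz>0 ⇒ λ=+1.047799
r₁ = λ·B[:,0] = (+0.91705,+0.38880,-0.08857); r₂ = λ·B[:,1] = (-0.28207,+0.78948,+0.54512)
r₃ = r₁×r₂ = (+0.28187,-0.47492,+0.83367); SVD([r₁ r₂ r₃]) → R = UVᵀ:
  R  [+0.91705 -0.28207 +0.28187]
  R  [+0.38880 +0.78948 -0.47492]
  R  [-0.08857 +0.54512 +0.83367]
t = (+0.08537, -0.33306, +1.04780) m
tr R = 2.540206; θ = arccos((tr R − 1)/2) = 0.691793 rad = 39.637°
axis k = ((R−Rᵀ)₃₂, (R−Rᵀ)₁₃, (R−Rᵀ)₂₁) / (2 sinθ) = (+0.799502, +0.290348, +0.525828)
rvec = θ·k = (+0.553090, +0.200861, +0.363764)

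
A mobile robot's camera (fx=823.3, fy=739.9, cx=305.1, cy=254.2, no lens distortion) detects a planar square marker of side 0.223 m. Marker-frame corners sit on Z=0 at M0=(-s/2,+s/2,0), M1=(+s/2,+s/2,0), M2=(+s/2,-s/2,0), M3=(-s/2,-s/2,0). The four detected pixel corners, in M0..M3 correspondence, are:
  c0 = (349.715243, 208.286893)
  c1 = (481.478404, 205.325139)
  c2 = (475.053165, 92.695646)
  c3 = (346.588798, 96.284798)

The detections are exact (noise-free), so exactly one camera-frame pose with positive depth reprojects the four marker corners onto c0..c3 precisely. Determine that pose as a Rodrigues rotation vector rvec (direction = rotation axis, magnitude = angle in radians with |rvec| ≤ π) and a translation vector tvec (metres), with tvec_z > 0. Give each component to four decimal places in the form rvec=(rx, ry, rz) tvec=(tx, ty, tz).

rvec=(-0.1600, 0.0419, -0.0193) tvec=(0.1857, -0.1997, 1.4172)

Intrinsics K: fx=823.3, fy=739.9, cx=305.1, cy=254.2
Marker side s = 0.223 m; corners in marker frame (Z=0):
  M0 = (-0.1115, +0.1115, 0)
  M1 = (+0.1115, +0.1115, 0)
  M2 = (+0.1115, -0.1115, 0)
  M3 = (-0.1115, -0.1115, 0)
Detected image corners:
  c0 = (349.715243, 208.286893) px
  c1 = (481.478404, 205.325139) px
  c2 = (475.053165, 92.695646) px
  c3 = (346.588798, 96.284798) px
Planar DLT: solve 8×8 A·h = b for H (H[2,2]=1):
  H  [+571.66876 -25.15553 +412.97337]
  H  [-18.97436 +486.68313 +149.94792]
  H  [-0.02833 -0.11265 +1.00000]
B = K⁻¹H; ‖b₁‖=0.705612, ‖b₂‖=0.705612; λ = 2/(‖b₁‖+‖b₂‖) = 1.417210, sign → tz>0 ⇒ λ=+1.417210
r₁ = λ·B[:,0] = (+0.99894,-0.02255,-0.04016); r₂ = λ·B[:,1] = (+0.01586,+0.98705,-0.15965)
r₃ = r₁×r₂ = (+0.04324,+0.15884,+0.98636); SVD([r₁ r₂ r₃]) → R = UVᵀ:
  R  [+0.99894 +0.01586 +0.04324]
  R  [-0.02255 +0.98705 +0.15884]
  R  [-0.04016 -0.15965 +0.98636]
t = (+0.18569, -0.19969, +1.41721) m
tr R = 2.972342; θ = arccos((tr R − 1)/2) = 0.166500 rad = 9.540°
axis k = ((R−Rᵀ)₃₂, (R−Rᵀ)₁₃, (R−Rᵀ)₂₁) / (2 sinθ) = (-0.960873, +0.251587, -0.115877)
rvec = θ·k = (-0.159985, +0.041889, -0.019294)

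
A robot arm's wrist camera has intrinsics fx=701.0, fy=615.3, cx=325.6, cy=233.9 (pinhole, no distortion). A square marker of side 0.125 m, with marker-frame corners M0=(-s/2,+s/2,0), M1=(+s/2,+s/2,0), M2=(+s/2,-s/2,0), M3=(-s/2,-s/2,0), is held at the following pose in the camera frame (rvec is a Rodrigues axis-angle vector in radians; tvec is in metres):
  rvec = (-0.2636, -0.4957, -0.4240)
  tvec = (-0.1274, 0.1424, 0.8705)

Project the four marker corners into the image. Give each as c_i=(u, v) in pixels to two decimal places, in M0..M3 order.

Intrinsics K: fx=701.0, fy=615.3, cx=325.6, cy=233.9
Marker side s = 0.125 m; corners in marker frame (Z=0):
  M0 = (-0.0625, +0.0625, 0)
  M1 = (+0.0625, +0.0625, 0)
  M2 = (+0.0625, -0.0625, 0)
  M3 = (-0.0625, -0.0625, 0)
rvec = (-0.2636, -0.4957, -0.4240), |rvec| = θ = 0.70355 rad = 40.310°
Rodrigues: sinθ=0.64693, 1−cosθ=0.23745; R = I + sinθ·[k]× + (1−cosθ)·[k]×²:
    [+0.79588 +0.45256 -0.40219]
    [-0.32719 +0.88043 +0.34321]
    [+0.50942 -0.14156 +0.84879]
t = (-0.1274, 0.1424, 0.8705) m
M0: Pc = R·M0+t = (-0.14886, +0.21788, +0.82981); u = 701.0·(-0.14886)/0.82981 + 325.6 = 199.8497, v = 615.3·(+0.21788)/0.82981 + 233.9 = 395.4535
M1: Pc = R·M1+t = (-0.04937, +0.17698, +0.89349); u = 701.0·(-0.04937)/0.89349 + 325.6 = 286.8644, v = 615.3·(+0.17698)/0.89349 + 233.9 = 355.7746
M2: Pc = R·M2+t = (-0.10594, +0.06692, +0.91119); u = 701.0·(-0.10594)/0.91119 + 325.6 = 244.0959, v = 615.3·(+0.06692)/0.91119 + 233.9 = 279.0918
M3: Pc = R·M3+t = (-0.20543, +0.10782, +0.84751); u = 701.0·(-0.20543)/0.84751 + 325.6 = 155.6845, v = 615.3·(+0.10782)/0.84751 + 233.9 = 312.1806

c0=(199.85, 395.45) c1=(286.86, 355.77) c2=(244.10, 279.09) c3=(155.68, 312.18)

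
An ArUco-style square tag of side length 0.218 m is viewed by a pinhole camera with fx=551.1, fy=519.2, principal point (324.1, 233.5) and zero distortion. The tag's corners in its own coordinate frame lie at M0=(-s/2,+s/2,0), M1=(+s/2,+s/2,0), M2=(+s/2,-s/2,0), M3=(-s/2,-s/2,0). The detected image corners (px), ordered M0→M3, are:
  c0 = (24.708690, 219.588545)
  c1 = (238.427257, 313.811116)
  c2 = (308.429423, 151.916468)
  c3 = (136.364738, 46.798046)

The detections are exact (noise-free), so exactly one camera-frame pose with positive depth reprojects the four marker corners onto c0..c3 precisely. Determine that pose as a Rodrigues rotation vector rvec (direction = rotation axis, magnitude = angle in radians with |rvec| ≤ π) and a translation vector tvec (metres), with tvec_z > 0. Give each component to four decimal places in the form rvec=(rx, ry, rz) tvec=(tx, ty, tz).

rvec=(-0.2992, -0.4949, 0.4264) tvec=(-0.1400, -0.0574, 0.5652)

Intrinsics K: fx=551.1, fy=519.2, cx=324.1, cy=233.5
Marker side s = 0.218 m; corners in marker frame (Z=0):
  M0 = (-0.1090, +0.1090, 0)
  M1 = (+0.1090, +0.1090, 0)
  M2 = (+0.1090, -0.1090, 0)
  M3 = (-0.1090, -0.1090, 0)
Detected image corners:
  c0 = (24.708690, 219.588545) px
  c1 = (238.427257, 313.811116) px
  c2 = (308.429423, 151.916468) px
  c3 = (136.364738, 46.798046) px
Planar DLT: solve 8×8 A·h = b for H (H[2,2]=1):
  H  [+1000.74136 -526.89572 +187.56427]
  H  [+586.03779 +644.24723 +180.74480]
  H  [+0.69402 -0.66377 +1.00000]
B = K⁻¹H; ‖b₁‖=1.769256, ‖b₂‖=1.769256; λ = 2/(‖b₁‖+‖b₂‖) = 0.565209, sign → tz>0 ⇒ λ=+0.565209
r₁ = λ·B[:,0] = (+0.79567,+0.46156,+0.39227); r₂ = λ·B[:,1] = (-0.31975,+0.87006,-0.37517)
r₃ = r₁×r₂ = (-0.51446,+0.17308,+0.83987); SVD([r₁ r₂ r₃]) → R = UVᵀ:
  R  [+0.79567 -0.31975 -0.51446]
  R  [+0.46156 +0.87006 +0.17308]
  R  [+0.39227 -0.37517 +0.83987]
t = (-0.14003, -0.05743, +0.56521) m
tr R = 2.505600; θ = arccos((tr R − 1)/2) = 0.718491 rad = 41.166°
axis k = ((R−Rᵀ)₃₂, (R−Rᵀ)₁₃, (R−Rᵀ)₂₁) / (2 sinθ) = (-0.416447, -0.688740, +0.593472)
rvec = θ·k = (-0.299214, -0.494853, +0.426404)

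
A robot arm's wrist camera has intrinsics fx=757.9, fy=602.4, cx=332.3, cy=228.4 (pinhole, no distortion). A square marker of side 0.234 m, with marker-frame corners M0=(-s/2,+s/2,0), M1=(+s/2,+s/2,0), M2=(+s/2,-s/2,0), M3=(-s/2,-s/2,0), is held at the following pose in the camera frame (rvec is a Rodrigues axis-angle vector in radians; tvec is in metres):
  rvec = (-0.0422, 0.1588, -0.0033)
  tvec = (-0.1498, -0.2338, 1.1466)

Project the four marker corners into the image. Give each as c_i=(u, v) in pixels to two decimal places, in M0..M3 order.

Intrinsics K: fx=757.9, fy=602.4, cx=332.3, cy=228.4
Marker side s = 0.234 m; corners in marker frame (Z=0):
  M0 = (-0.1170, +0.1170, 0)
  M1 = (+0.1170, +0.1170, 0)
  M2 = (+0.1170, -0.1170, 0)
  M3 = (-0.1170, -0.1170, 0)
rvec = (-0.0422, 0.1588, -0.0033), |rvec| = θ = 0.16434 rad = 9.416°
Rodrigues: sinθ=0.16361, 1−cosθ=0.01347; R = I + sinθ·[k]× + (1−cosθ)·[k]×²:
    [+0.98741 -0.00006 +0.15816]
    [-0.00663 +0.99911 +0.04175]
    [-0.15802 -0.04227 +0.98653]
t = (-0.1498, -0.2338, 1.1466) m
M0: Pc = R·M0+t = (-0.26533, -0.11613, +1.16014); u = 757.9·(-0.26533)/1.16014 + 332.3 = 158.9619, v = 602.4·(-0.11613)/1.16014 + 228.4 = 168.1004
M1: Pc = R·M1+t = (-0.03428, -0.11768, +1.12317); u = 757.9·(-0.03428)/1.12317 + 332.3 = 309.1687, v = 602.4·(-0.11768)/1.12317 + 228.4 = 165.2834
M2: Pc = R·M2+t = (-0.03427, -0.35147, +1.13306); u = 757.9·(-0.03427)/1.13306 + 332.3 = 309.3797, v = 602.4·(-0.35147)/1.13306 + 228.4 = 41.5374
M3: Pc = R·M3+t = (-0.26532, -0.34992, +1.17003); u = 757.9·(-0.26532)/1.17003 + 332.3 = 160.4361, v = 602.4·(-0.34992)/1.17003 + 228.4 = 48.2413

c0=(158.96, 168.10) c1=(309.17, 165.28) c2=(309.38, 41.54) c3=(160.44, 48.24)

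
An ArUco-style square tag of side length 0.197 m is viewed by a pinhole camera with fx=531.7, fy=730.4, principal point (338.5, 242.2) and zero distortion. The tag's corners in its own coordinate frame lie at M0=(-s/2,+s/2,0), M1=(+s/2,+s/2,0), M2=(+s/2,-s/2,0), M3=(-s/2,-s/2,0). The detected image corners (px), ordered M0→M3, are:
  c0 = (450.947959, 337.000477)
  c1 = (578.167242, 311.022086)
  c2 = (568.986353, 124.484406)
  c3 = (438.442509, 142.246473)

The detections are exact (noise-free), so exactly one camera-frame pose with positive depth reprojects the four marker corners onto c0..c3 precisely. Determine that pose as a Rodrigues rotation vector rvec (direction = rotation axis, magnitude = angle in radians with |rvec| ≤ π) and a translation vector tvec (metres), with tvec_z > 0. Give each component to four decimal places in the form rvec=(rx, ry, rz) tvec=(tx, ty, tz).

rvec=(0.0742, -0.1792, -0.1117) tvec=(0.2427, -0.0130, 0.7495)

Intrinsics K: fx=531.7, fy=730.4, cx=338.5, cy=242.2
Marker side s = 0.197 m; corners in marker frame (Z=0):
  M0 = (-0.0985, +0.0985, 0)
  M1 = (+0.0985, +0.0985, 0)
  M2 = (+0.0985, -0.0985, 0)
  M3 = (-0.0985, -0.0985, 0)
Detected image corners:
  c0 = (450.947959, 337.000477) px
  c1 = (578.167242, 311.022086) px
  c2 = (568.986353, 124.484406) px
  c3 = (438.442509, 142.246473) px
Planar DLT: solve 8×8 A·h = b for H (H[2,2]=1):
  H  [+772.02119 +111.59740 +510.66531]
  H  [-58.29154 +992.75940 +229.48548]
  H  [+0.23155 +0.11146 +1.00000]
B = K⁻¹H; ‖b₁‖=1.334182, ‖b₂‖=1.334182; λ = 2/(‖b₁‖+‖b₂‖) = 0.749523, sign → tz>0 ⇒ λ=+0.749523
r₁ = λ·B[:,0] = (+0.97781,-0.11737,+0.17356); r₂ = λ·B[:,1] = (+0.10413,+0.99105,+0.08354)
r₃ = r₁×r₂ = (-0.18181,-0.06362,+0.98127); SVD([r₁ r₂ r₃]) → R = UVᵀ:
  R  [+0.97781 +0.10413 -0.18181]
  R  [-0.11737 +0.99105 -0.06362]
  R  [+0.17356 +0.08354 +0.98127]
t = (+0.24270, -0.01305, +0.74952) m
tr R = 2.950128; θ = arccos((tr R − 1)/2) = 0.223786 rad = 12.822°
axis k = ((R−Rᵀ)₃₂, (R−Rᵀ)₁₃, (R−Rᵀ)₂₁) / (2 sinθ) = (+0.331551, -0.800643, -0.499043)
rvec = θ·k = (+0.074196, -0.179173, -0.111679)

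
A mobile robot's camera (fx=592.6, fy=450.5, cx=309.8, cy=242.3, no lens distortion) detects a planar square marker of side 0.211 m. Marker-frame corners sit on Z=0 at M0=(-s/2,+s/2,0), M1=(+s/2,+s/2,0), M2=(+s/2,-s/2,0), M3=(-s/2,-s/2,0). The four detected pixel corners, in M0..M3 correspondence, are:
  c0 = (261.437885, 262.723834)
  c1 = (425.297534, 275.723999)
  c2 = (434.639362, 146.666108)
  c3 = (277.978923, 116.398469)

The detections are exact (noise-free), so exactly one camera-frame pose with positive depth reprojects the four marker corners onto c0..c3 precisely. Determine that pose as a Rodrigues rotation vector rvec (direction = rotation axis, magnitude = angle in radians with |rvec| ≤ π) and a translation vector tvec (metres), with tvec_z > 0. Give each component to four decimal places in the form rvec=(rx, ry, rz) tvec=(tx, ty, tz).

rvec=(-0.0922, -0.4415, 0.1001) tvec=(0.0521, -0.0640, 0.6797)

Intrinsics K: fx=592.6, fy=450.5, cx=309.8, cy=242.3
Marker side s = 0.211 m; corners in marker frame (Z=0):
  M0 = (-0.1055, +0.1055, 0)
  M1 = (+0.1055, +0.1055, 0)
  M2 = (+0.1055, -0.1055, 0)
  M3 = (-0.1055, -0.1055, 0)
Detected image corners:
  c0 = (261.437885, 262.723834) px
  c1 = (425.297534, 275.723999) px
  c2 = (434.639362, 146.666108) px
  c3 = (277.978923, 116.398469) px
Planar DLT: solve 8×8 A·h = b for H (H[2,2]=1):
  H  [+976.10867 -117.18562 +355.19031]
  H  [+227.45378 +617.26130 +199.90282]
  H  [+0.61993 -0.16284 +1.00000]
B = K⁻¹H; ‖b₁‖=1.471136, ‖b₂‖=1.471136; λ = 2/(‖b₁‖+‖b₂‖) = 0.679747, sign → tz>0 ⇒ λ=+0.679747
r₁ = λ·B[:,0] = (+0.89936,+0.11655,+0.42140); r₂ = λ·B[:,1] = (-0.07655,+0.99090,-0.11069)
r₃ = r₁×r₂ = (-0.43046,+0.06729,+0.90010); SVD([r₁ r₂ r₃]) → R = UVᵀ:
  R  [+0.89936 -0.07655 -0.43046]
  R  [+0.11655 +0.99090 +0.06729]
  R  [+0.42140 -0.11069 +0.90010]
t = (+0.05207, -0.06397, +0.67975) m
tr R = 2.790355; θ = arccos((tr R − 1)/2) = 0.461967 rad = 26.469°
axis k = ((R−Rᵀ)₃₂, (R−Rᵀ)₁₃, (R−Rᵀ)₂₁) / (2 sinθ) = (-0.199659, -0.955620, +0.216626)
rvec = θ·k = (-0.092236, -0.441465, +0.100074)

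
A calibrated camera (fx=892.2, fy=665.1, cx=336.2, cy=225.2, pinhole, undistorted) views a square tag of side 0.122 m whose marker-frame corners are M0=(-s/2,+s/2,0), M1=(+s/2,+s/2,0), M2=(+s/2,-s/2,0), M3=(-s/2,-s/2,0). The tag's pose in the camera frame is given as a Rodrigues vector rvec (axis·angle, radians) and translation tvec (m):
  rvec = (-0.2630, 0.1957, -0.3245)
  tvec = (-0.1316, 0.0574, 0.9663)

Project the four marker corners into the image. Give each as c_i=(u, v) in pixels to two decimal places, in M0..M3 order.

Intrinsics K: fx=892.2, fy=665.1, cx=336.2, cy=225.2
Marker side s = 0.122 m; corners in marker frame (Z=0):
  M0 = (-0.0610, +0.0610, 0)
  M1 = (+0.0610, +0.0610, 0)
  M2 = (+0.0610, -0.0610, 0)
  M3 = (-0.0610, -0.0610, 0)
rvec = (-0.2630, 0.1957, -0.3245), |rvec| = θ = 0.46127 rad = 26.429°
Rodrigues: sinθ=0.44508, 1−cosθ=0.10451; R = I + sinθ·[k]× + (1−cosθ)·[k]×²:
    [+0.92946 +0.28783 +0.23075]
    [-0.33840 +0.91430 +0.22258]
    [-0.14691 -0.28497 +0.94721]
t = (-0.1316, 0.0574, 0.9663) m
M0: Pc = R·M0+t = (-0.17074, +0.13381, +0.95788); u = 892.2·(-0.17074)/0.95788 + 336.2 = 177.1676, v = 665.1·(+0.13381)/0.95788 + 225.2 = 318.1137
M1: Pc = R·M1+t = (-0.05734, +0.09253, +0.93996); u = 892.2·(-0.05734)/0.93996 + 336.2 = 281.7686, v = 665.1·(+0.09253)/0.93996 + 225.2 = 290.6732
M2: Pc = R·M2+t = (-0.09246, -0.01901, +0.97472); u = 892.2·(-0.09246)/0.97472 + 336.2 = 251.5674, v = 665.1·(-0.01901)/0.97472 + 225.2 = 212.2255
M3: Pc = R·M3+t = (-0.20586, +0.02227, +0.99264); u = 892.2·(-0.20586)/0.99264 + 336.2 = 151.1751, v = 665.1·(+0.02227)/0.99264 + 225.2 = 240.1214

c0=(177.17, 318.11) c1=(281.77, 290.67) c2=(251.57, 212.23) c3=(151.18, 240.12)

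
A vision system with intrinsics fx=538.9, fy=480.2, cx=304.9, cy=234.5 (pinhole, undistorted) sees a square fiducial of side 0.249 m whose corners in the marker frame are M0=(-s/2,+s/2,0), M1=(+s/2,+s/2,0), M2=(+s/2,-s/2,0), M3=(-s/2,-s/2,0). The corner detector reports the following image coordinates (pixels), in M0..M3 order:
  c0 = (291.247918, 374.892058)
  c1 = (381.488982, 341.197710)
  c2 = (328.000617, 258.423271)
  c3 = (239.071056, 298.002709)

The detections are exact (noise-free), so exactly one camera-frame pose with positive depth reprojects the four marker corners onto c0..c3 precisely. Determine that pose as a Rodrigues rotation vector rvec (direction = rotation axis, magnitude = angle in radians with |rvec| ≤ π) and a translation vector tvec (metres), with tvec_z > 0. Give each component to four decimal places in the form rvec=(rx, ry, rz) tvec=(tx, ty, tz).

Intrinsics K: fx=538.9, fy=480.2, cx=304.9, cy=234.5
Marker side s = 0.249 m; corners in marker frame (Z=0):
  M0 = (-0.1245, +0.1245, 0)
  M1 = (+0.1245, +0.1245, 0)
  M2 = (+0.1245, -0.1245, 0)
  M3 = (-0.1245, -0.1245, 0)
Detected image corners:
  c0 = (291.247918, 374.892058) px
  c1 = (381.488982, 341.197710) px
  c2 = (328.000617, 258.423271) px
  c3 = (239.071056, 298.002709) px
Planar DLT: solve 8×8 A·h = b for H (H[2,2]=1):
  H  [+281.01035 +240.34444 +308.83411]
  H  [-227.88074 +349.22982 +319.16167]
  H  [-0.25423 +0.09114 +1.00000]
B = K⁻¹H; ‖b₁‖=0.793744, ‖b₂‖=0.793744; λ = 2/(‖b₁‖+‖b₂‖) = 1.259852, sign → tz>0 ⇒ λ=+1.259852
r₁ = λ·B[:,0] = (+0.83817,-0.44146,-0.32030); r₂ = λ·B[:,1] = (+0.49692,+0.86017,+0.11482)
r₃ = r₁×r₂ = (+0.22482,-0.25540,+0.94033); SVD([r₁ r₂ r₃]) → R = UVᵀ:
  R  [+0.83817 +0.49692 +0.22482]
  R  [-0.44146 +0.86017 -0.25540]
  R  [-0.32030 +0.11482 +0.94033]
t = (+0.00920, +0.22212, +1.25985) m
tr R = 2.638670; θ = arccos((tr R − 1)/2) = 0.610546 rad = 34.982°
axis k = ((R−Rᵀ)₃₂, (R−Rᵀ)₁₃, (R−Rᵀ)₂₁) / (2 sinθ) = (+0.322878, +0.475406, -0.818376)
rvec = θ·k = (+0.197132, +0.290257, -0.499656)

rvec=(0.1971, 0.2903, -0.4997) tvec=(0.0092, 0.2221, 1.2599)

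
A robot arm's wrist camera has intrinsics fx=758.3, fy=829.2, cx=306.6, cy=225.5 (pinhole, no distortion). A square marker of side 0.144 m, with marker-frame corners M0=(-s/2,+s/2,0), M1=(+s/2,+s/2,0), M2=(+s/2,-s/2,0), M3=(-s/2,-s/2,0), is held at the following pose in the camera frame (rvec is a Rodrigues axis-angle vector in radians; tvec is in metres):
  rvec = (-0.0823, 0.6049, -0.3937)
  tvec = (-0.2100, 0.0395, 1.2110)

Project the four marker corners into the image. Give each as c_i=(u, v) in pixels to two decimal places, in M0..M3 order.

Intrinsics K: fx=758.3, fy=829.2, cx=306.6, cy=225.5
Marker side s = 0.144 m; corners in marker frame (Z=0):
  M0 = (-0.0720, +0.0720, 0)
  M1 = (+0.0720, +0.0720, 0)
  M2 = (+0.0720, -0.0720, 0)
  M3 = (-0.0720, -0.0720, 0)
rvec = (-0.0823, 0.6049, -0.3937), |rvec| = θ = 0.72641 rad = 41.620°
Rodrigues: sinθ=0.66419, 1−cosθ=0.25244; R = I + sinθ·[k]× + (1−cosθ)·[k]×²:
    [+0.75080 +0.33616 +0.56859]
    [-0.38379 +0.92261 -0.03868]
    [-0.53759 -0.18918 +0.82171]
t = (-0.2100, 0.0395, 1.2110) m
M0: Pc = R·M0+t = (-0.23985, +0.13356, +1.23609); u = 758.3·(-0.23985)/1.23609 + 306.6 = 159.4570, v = 829.2·(+0.13356)/1.23609 + 225.5 = 315.0964
M1: Pc = R·M1+t = (-0.13174, +0.07829, +1.15867); u = 758.3·(-0.13174)/1.15867 + 306.6 = 220.3829, v = 829.2·(+0.07829)/1.15867 + 225.5 = 281.5313
M2: Pc = R·M2+t = (-0.18015, -0.05456, +1.18591); u = 758.3·(-0.18015)/1.18591 + 306.6 = 191.4107, v = 829.2·(-0.05456)/1.18591 + 225.5 = 187.3506
M3: Pc = R·M3+t = (-0.28826, +0.00071, +1.26333); u = 758.3·(-0.28826)/1.26333 + 306.6 = 133.5739, v = 829.2·(+0.00071)/1.26333 + 225.5 = 225.9630

c0=(159.46, 315.10) c1=(220.38, 281.53) c2=(191.41, 187.35) c3=(133.57, 225.96)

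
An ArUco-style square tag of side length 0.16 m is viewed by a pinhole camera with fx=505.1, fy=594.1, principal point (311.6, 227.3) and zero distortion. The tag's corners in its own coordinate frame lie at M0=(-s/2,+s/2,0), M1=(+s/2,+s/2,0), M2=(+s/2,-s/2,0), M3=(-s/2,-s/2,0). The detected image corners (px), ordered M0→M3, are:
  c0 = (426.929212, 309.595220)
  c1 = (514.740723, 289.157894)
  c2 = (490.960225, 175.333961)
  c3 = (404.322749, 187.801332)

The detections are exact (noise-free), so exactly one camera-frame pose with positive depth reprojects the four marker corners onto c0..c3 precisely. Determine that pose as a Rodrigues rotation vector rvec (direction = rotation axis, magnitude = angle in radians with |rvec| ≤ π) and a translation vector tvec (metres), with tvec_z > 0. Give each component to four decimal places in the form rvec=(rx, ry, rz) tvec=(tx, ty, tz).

Intrinsics K: fx=505.1, fy=594.1, cx=311.6, cy=227.3
Marker side s = 0.16 m; corners in marker frame (Z=0):
  M0 = (-0.0800, +0.0800, 0)
  M1 = (+0.0800, +0.0800, 0)
  M2 = (+0.0800, -0.0800, 0)
  M3 = (-0.0800, -0.0800, 0)
Detected image corners:
  c0 = (426.929212, 309.595220) px
  c1 = (514.740723, 289.157894) px
  c2 = (490.960225, 175.333961) px
  c3 = (404.322749, 187.801332) px
Planar DLT: solve 8×8 A·h = b for H (H[2,2]=1):
  H  [+727.11905 +58.04183 +460.44528]
  H  [-7.13713 +689.94225 +239.31819]
  H  [+0.39636 -0.18952 +1.00000]
B = K⁻¹H; ‖b₁‖=1.269646, ‖b₂‖=1.269646; λ = 2/(‖b₁‖+‖b₂‖) = 0.787621, sign → tz>0 ⇒ λ=+0.787621
r₁ = λ·B[:,0] = (+0.94124,-0.12890,+0.31218); r₂ = λ·B[:,1] = (+0.18259,+0.97179,-0.14927)
r₃ = r₁×r₂ = (-0.28413,+0.19750,+0.93822); SVD([r₁ r₂ r₃]) → R = UVᵀ:
  R  [+0.94124 +0.18259 -0.28413]
  R  [-0.12890 +0.97179 +0.19750]
  R  [+0.31218 -0.14927 +0.93822]
t = (+0.23210, +0.01593, +0.78762) m
tr R = 2.851254; θ = arccos((tr R − 1)/2) = 0.388107 rad = 22.237°
axis k = ((R−Rᵀ)₃₂, (R−Rᵀ)₁₃, (R−Rᵀ)₂₁) / (2 sinθ) = (-0.458156, -0.787858, -0.411550)
rvec = θ·k = (-0.177813, -0.305773, -0.159725)

rvec=(-0.1778, -0.3058, -0.1597) tvec=(0.2321, 0.0159, 0.7876)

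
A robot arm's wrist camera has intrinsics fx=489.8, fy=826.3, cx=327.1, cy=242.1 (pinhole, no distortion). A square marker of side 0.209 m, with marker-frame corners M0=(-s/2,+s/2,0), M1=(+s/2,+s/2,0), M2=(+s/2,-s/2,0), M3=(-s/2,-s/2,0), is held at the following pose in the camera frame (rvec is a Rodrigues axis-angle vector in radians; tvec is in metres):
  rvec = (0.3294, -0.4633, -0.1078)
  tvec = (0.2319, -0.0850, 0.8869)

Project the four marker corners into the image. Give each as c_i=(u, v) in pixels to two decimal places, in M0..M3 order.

c0=(406.20, 272.02) c1=(493.32, 237.82) c2=(503.17, 55.96) c3=(409.56, 73.34)

Intrinsics K: fx=489.8, fy=826.3, cx=327.1, cy=242.1
Marker side s = 0.209 m; corners in marker frame (Z=0):
  M0 = (-0.1045, +0.1045, 0)
  M1 = (+0.1045, +0.1045, 0)
  M2 = (+0.1045, -0.1045, 0)
  M3 = (-0.1045, -0.1045, 0)
rvec = (0.3294, -0.4633, -0.1078), |rvec| = θ = 0.57859 rad = 33.151°
Rodrigues: sinθ=0.54685, 1−cosθ=0.16277; R = I + sinθ·[k]× + (1−cosθ)·[k]×²:
    [+0.88999 +0.02768 -0.45514]
    [-0.17609 +0.94159 -0.28704]
    [+0.42061 +0.33561 +0.84288]
t = (0.2319, -0.0850, 0.8869) m
M0: Pc = R·M0+t = (+0.14179, +0.03180, +0.87802); u = 489.8·(+0.14179)/0.87802 + 327.1 = 406.1969, v = 826.3·(+0.03180)/0.87802 + 242.1 = 272.0246
M1: Pc = R·M1+t = (+0.32780, -0.00500, +0.96593); u = 489.8·(+0.32780)/0.96593 + 327.1 = 493.3187, v = 826.3·(-0.00500)/0.96593 + 242.1 = 237.8191
M2: Pc = R·M2+t = (+0.32201, -0.20180, +0.89578); u = 489.8·(+0.32201)/0.89578 + 327.1 = 503.1703, v = 826.3·(-0.20180)/0.89578 + 242.1 = 55.9552
M3: Pc = R·M3+t = (+0.13600, -0.16500, +0.80787); u = 489.8·(+0.13600)/0.80787 + 327.1 = 409.5564, v = 826.3·(-0.16500)/0.80787 + 242.1 = 73.3412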